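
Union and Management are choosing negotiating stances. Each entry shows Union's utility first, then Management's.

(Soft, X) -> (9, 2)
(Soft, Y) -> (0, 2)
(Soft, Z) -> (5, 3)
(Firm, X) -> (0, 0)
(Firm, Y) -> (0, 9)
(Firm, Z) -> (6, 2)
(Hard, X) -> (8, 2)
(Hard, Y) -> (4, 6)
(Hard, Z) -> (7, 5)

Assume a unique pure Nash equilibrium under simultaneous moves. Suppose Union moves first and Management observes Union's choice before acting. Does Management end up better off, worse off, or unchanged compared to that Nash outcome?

worse off

Management best-responds to each possible Union move:
- Soft: BR = Z, leader payoff 5.
- Firm: BR = Y, leader payoff 0.
- Hard: BR = Y, leader payoff 4.
Among 5, 0, 4, the best is 5 at Soft. Subgame-perfect outcome: (Soft, Z) with payoffs (5, 3).
For the simultaneous game, intersect best replies.
Union's best replies: X→Soft; Y→Hard; Z→Hard.
Management's best replies: Soft→Z; Firm→Y; Hard→Y.
The unique mutual best reply is (Hard, Y), giving (4, 6).
Management earns 3 sequentially versus 6 at the Nash outcome: worse off.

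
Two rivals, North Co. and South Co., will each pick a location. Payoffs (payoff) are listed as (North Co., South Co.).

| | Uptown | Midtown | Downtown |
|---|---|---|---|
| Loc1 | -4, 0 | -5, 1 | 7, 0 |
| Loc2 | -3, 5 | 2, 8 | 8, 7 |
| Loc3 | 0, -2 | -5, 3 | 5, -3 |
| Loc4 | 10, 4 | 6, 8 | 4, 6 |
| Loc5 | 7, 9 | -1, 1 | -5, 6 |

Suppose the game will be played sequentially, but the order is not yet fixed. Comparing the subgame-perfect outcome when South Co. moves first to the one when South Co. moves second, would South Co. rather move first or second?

second

If North Co. leads: South Co.'s best replies are Loc1→Midtown, Loc2→Midtown, Loc3→Midtown, Loc4→Midtown, Loc5→Uptown; North Co.'s induced payoffs -5, 2, -5, 6, 7; outcome (Loc5, Uptown), payoffs (7, 9).
If South Co. leads: North Co.'s best replies are Uptown→Loc4, Midtown→Loc4, Downtown→Loc2; South Co.'s induced payoffs 4, 8, 7; outcome (Loc4, Midtown), payoffs (6, 8).
South Co. gets 8 moving first and 9 moving second, so South Co. prefers to move second.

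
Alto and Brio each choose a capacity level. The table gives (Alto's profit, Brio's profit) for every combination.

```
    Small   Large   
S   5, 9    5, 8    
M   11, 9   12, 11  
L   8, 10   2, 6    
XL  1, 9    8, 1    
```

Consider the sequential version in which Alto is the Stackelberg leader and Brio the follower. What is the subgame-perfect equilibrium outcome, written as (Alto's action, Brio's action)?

Brio best-responds to each possible Alto move:
- S: BR = Small, leader payoff 5.
- M: BR = Large, leader payoff 12.
- L: BR = Small, leader payoff 8.
- XL: BR = Small, leader payoff 1.
Among 5, 12, 8, 1, the best is 12 at M. Subgame-perfect outcome: (M, Large) with payoffs (12, 11).

(M, Large)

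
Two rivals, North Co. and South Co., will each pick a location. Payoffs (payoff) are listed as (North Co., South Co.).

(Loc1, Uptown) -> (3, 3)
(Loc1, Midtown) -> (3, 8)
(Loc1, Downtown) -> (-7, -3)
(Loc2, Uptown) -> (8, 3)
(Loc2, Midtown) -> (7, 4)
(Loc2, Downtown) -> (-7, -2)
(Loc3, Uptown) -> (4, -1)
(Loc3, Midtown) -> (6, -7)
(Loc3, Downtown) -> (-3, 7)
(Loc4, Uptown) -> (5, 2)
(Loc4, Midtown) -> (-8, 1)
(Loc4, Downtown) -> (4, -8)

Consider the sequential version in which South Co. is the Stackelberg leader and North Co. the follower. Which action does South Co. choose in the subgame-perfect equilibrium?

North Co. best-responds to each possible South Co. move:
- Uptown → North Co. plays Loc2 (best of 3, 8, 4, 5); South Co. gets 3.
- Midtown → North Co. plays Loc2 (best of 3, 7, 6, -8); South Co. gets 4.
- Downtown → North Co. plays Loc4 (best of -7, -7, -3, 4); South Co. gets -8.
Among 3, 4, -8, the best is 4 at Midtown. Subgame-perfect outcome: (Loc2, Midtown) with payoffs (7, 4).

Midtown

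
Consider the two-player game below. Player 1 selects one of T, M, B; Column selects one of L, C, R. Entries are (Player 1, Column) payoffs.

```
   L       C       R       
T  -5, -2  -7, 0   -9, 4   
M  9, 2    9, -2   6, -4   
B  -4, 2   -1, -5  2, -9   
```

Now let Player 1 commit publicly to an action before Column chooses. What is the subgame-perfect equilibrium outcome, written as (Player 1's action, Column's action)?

Work backward from Column's decision.
- T: Column compares -2, 0, 4 and picks R; Player 1 would get -9.
- M: Column compares 2, -2, -4 and picks L; Player 1 would get 9.
- B: Column compares 2, -5, -9 and picks L; Player 1 would get -4.
Player 1's induced payoffs are -9, 9, -4, so Player 1 commits to M. Subgame-perfect outcome: (M, L) with payoffs (9, 2).

(M, L)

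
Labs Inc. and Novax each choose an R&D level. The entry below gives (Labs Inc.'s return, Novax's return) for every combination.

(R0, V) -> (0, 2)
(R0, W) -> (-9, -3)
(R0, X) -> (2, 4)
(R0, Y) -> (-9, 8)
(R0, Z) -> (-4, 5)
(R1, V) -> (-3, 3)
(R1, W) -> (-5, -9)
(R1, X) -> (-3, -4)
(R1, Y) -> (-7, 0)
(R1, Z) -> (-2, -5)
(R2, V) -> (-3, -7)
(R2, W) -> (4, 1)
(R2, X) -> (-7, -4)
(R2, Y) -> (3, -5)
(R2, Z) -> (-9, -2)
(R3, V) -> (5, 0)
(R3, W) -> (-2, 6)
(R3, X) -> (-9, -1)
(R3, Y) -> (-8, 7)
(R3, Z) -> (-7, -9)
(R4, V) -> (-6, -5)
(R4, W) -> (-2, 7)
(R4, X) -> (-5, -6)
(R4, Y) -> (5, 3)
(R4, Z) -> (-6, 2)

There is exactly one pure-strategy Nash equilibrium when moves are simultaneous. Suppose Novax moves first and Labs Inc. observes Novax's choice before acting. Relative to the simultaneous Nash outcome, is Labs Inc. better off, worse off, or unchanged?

Backward induction with Novax moving first.
- V → Labs Inc. plays R3 (best of 0, -3, -3, 5, -6); Novax gets 0.
- W → Labs Inc. plays R2 (best of -9, -5, 4, -2, -2); Novax gets 1.
- X → Labs Inc. plays R0 (best of 2, -3, -7, -9, -5); Novax gets 4.
- Y → Labs Inc. plays R4 (best of -9, -7, 3, -8, 5); Novax gets 3.
- Z → Labs Inc. plays R1 (best of -4, -2, -9, -7, -6); Novax gets -5.
Maximizing over 0, 1, 4, 3, -5, Novax chooses X. Subgame-perfect outcome: (R0, X) with payoffs (2, 4).
Now find the simultaneous Nash equilibrium.
Labs Inc.'s best replies: V→R3; W→R2; X→R0; Y→R4; Z→R1.
Novax's best replies: R0→Y; R1→V; R2→W; R3→Y; R4→W.
The unique mutual best reply is (R2, W), giving (4, 1).
Labs Inc. earns 2 sequentially versus 4 at the Nash outcome: worse off.

worse off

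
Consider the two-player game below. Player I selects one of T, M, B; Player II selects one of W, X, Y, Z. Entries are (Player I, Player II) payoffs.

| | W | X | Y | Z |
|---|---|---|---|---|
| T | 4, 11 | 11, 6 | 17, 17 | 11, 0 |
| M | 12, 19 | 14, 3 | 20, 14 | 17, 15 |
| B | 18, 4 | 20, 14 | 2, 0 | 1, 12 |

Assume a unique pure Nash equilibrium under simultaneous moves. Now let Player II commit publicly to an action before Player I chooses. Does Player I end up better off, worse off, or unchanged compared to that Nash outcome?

worse off

Solve by backward induction (Player II leads).
- W: BR = B, leader payoff 4.
- X: BR = B, leader payoff 14.
- Y: BR = M, leader payoff 14.
- Z: BR = M, leader payoff 15.
Player II's induced payoffs are 4, 14, 14, 15, so Player II commits to Z. Subgame-perfect outcome: (M, Z) with payoffs (17, 15).
Now find the simultaneous Nash equilibrium.
Player I's best replies: W→B; X→B; Y→M; Z→M.
Player II's best replies: T→Y; M→W; B→X.
The unique mutual best reply is (B, X), giving (20, 14).
Player I earns 17 sequentially versus 20 at the Nash outcome: worse off.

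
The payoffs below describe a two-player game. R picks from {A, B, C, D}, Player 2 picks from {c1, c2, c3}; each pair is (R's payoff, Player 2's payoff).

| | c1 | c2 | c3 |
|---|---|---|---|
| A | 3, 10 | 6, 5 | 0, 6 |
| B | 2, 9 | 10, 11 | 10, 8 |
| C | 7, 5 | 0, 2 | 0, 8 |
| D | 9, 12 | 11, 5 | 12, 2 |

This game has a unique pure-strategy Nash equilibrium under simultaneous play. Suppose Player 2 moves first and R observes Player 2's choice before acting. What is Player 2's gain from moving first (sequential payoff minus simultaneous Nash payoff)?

0

R best-responds to each possible Player 2 move:
- c1: BR = D, leader payoff 12.
- c2: BR = D, leader payoff 5.
- c3: BR = D, leader payoff 2.
Maximizing over 12, 5, 2, Player 2 chooses c1. Subgame-perfect outcome: (D, c1) with payoffs (9, 12).
Under simultaneous play:
R's best replies: c1→D; c2→D; c3→D.
Player 2's best replies: A→c1; B→c2; C→c3; D→c1.
Only (D, c1) has each player best-responding; Nash payoffs (9, 12).
Player 2's commitment gain: 12 − 12 = 0.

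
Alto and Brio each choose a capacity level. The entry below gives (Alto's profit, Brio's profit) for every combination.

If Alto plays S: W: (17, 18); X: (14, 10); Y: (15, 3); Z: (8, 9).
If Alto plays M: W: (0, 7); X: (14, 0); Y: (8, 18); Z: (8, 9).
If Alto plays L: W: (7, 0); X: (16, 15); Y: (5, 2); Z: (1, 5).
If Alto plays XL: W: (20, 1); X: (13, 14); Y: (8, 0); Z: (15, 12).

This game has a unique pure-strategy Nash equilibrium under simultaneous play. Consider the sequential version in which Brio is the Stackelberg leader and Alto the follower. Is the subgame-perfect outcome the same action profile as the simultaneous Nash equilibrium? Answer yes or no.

yes

Alto best-responds to each possible Brio move:
- W → Alto plays XL (best of 17, 0, 7, 20); Brio gets 1.
- X → Alto plays L (best of 14, 14, 16, 13); Brio gets 15.
- Y → Alto plays S (best of 15, 8, 5, 8); Brio gets 3.
- Z → Alto plays XL (best of 8, 8, 1, 15); Brio gets 12.
Maximizing over 1, 15, 3, 12, Brio chooses X. Subgame-perfect outcome: (L, X) with payoffs (16, 15).
Under simultaneous play:
Alto's best replies: W→XL; X→L; Y→S; Z→XL.
Brio's best replies: S→W; M→Y; L→X; XL→X.
Only (L, X) has each player best-responding; Nash payoffs (16, 15).
Sequential outcome (L, X) coincides with the Nash profile (L, X).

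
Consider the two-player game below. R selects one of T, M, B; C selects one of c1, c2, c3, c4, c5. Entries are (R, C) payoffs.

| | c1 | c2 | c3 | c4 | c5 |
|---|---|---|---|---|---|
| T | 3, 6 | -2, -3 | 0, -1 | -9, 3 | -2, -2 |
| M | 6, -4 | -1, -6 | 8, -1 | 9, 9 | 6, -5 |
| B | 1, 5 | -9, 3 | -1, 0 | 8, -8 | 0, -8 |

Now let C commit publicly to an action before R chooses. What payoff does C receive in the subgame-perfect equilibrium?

9

Work backward from R's decision.
- c1 → R plays M (best of 3, 6, 1); C gets -4.
- c2 → R plays M (best of -2, -1, -9); C gets -6.
- c3 → R plays M (best of 0, 8, -1); C gets -1.
- c4 → R plays M (best of -9, 9, 8); C gets 9.
- c5 → R plays M (best of -2, 6, 0); C gets -5.
Among -4, -6, -1, 9, -5, the best is 9 at c4. Subgame-perfect outcome: (M, c4) with payoffs (9, 9).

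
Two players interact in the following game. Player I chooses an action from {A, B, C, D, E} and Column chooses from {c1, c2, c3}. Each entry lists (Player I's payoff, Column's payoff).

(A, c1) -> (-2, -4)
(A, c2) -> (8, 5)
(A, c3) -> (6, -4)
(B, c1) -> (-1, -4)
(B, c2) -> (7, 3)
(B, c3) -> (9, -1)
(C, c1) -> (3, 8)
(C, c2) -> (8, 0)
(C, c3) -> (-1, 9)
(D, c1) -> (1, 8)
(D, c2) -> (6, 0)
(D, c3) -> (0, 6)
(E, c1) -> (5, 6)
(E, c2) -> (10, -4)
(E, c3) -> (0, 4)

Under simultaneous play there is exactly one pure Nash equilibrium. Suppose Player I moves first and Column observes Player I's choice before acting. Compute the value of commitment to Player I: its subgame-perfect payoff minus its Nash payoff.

Work backward from Column's decision.
- A: BR = c2, leader payoff 8.
- B: BR = c2, leader payoff 7.
- C: BR = c3, leader payoff -1.
- D: BR = c1, leader payoff 1.
- E: BR = c1, leader payoff 5.
Maximizing over 8, 7, -1, 1, 5, Player I chooses A. Subgame-perfect outcome: (A, c2) with payoffs (8, 5).
For the simultaneous game, intersect best replies.
Player I's best replies: c1→E; c2→E; c3→B.
Column's best replies: A→c2; B→c2; C→c3; D→c1; E→c1.
Only (E, c1) has each player best-responding; Nash payoffs (5, 6).
Player I's commitment gain: 8 − 5 = 3.

3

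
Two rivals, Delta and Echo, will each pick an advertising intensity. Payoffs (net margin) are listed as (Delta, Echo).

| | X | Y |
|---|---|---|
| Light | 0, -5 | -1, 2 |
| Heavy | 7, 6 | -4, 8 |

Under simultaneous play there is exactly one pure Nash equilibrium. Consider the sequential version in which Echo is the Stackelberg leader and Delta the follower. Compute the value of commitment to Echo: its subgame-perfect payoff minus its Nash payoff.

4

Delta best-responds to each possible Echo move:
- X: Delta compares 0, 7 and picks Heavy; Echo would get 6.
- Y: Delta compares -1, -4 and picks Light; Echo would get 2.
Maximizing over 6, 2, Echo chooses X. Subgame-perfect outcome: (Heavy, X) with payoffs (7, 6).
Now find the simultaneous Nash equilibrium.
Delta's best replies: X→Heavy; Y→Light.
Echo's best replies: Light→Y; Heavy→Y.
The unique mutual best reply is (Light, Y), giving (-1, 2).
Echo's commitment gain: 6 − 2 = 4.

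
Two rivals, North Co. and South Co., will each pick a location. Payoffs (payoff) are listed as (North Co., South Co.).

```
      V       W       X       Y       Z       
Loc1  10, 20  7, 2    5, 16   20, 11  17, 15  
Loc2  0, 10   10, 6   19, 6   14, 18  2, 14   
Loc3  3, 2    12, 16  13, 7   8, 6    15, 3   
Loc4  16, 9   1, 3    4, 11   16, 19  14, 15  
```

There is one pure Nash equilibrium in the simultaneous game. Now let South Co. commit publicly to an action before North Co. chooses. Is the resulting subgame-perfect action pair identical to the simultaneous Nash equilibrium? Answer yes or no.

North Co. best-responds to each possible South Co. move:
- V: North Co. compares 10, 0, 3, 16 and picks Loc4; South Co. would get 9.
- W: North Co. compares 7, 10, 12, 1 and picks Loc3; South Co. would get 16.
- X: North Co. compares 5, 19, 13, 4 and picks Loc2; South Co. would get 6.
- Y: North Co. compares 20, 14, 8, 16 and picks Loc1; South Co. would get 11.
- Z: North Co. compares 17, 2, 15, 14 and picks Loc1; South Co. would get 15.
Maximizing over 9, 16, 6, 11, 15, South Co. chooses W. Subgame-perfect outcome: (Loc3, W) with payoffs (12, 16).
Under simultaneous play:
North Co.'s best replies: V→Loc4; W→Loc3; X→Loc2; Y→Loc1; Z→Loc1.
South Co.'s best replies: Loc1→V; Loc2→Y; Loc3→W; Loc4→Y.
The unique mutual best reply is (Loc3, W), giving (12, 16).
Sequential outcome (Loc3, W) coincides with the Nash profile (Loc3, W).

yes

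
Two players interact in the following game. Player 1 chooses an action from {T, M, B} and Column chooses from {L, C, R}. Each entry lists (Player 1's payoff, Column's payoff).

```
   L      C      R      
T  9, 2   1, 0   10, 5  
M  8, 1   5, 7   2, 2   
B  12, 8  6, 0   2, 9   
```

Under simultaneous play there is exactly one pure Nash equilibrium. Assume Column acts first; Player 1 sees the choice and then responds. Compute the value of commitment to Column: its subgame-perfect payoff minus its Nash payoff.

Player 1 best-responds to each possible Column move:
- L: BR = B, leader payoff 8.
- C: BR = B, leader payoff 0.
- R: BR = T, leader payoff 5.
Column's induced payoffs are 8, 0, 5, so Column commits to L. Subgame-perfect outcome: (B, L) with payoffs (12, 8).
Now find the simultaneous Nash equilibrium.
Player 1's best replies: L→B; C→B; R→T.
Column's best replies: T→R; M→C; B→R.
The unique mutual best reply is (T, R), giving (10, 5).
Column's commitment gain: 8 − 5 = 3.

3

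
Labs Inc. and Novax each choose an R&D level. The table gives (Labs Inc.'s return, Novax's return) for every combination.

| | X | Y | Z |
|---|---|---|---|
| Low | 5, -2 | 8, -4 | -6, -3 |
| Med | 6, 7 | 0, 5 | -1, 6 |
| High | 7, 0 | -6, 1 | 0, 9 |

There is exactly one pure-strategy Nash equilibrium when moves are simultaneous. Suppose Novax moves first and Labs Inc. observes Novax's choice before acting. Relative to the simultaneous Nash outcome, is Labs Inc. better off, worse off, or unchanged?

unchanged

Labs Inc. best-responds to each possible Novax move:
- X: Labs Inc. compares 5, 6, 7 and picks High; Novax would get 0.
- Y: Labs Inc. compares 8, 0, -6 and picks Low; Novax would get -4.
- Z: Labs Inc. compares -6, -1, 0 and picks High; Novax would get 9.
Maximizing over 0, -4, 9, Novax chooses Z. Subgame-perfect outcome: (High, Z) with payoffs (0, 9).
Under simultaneous play:
Labs Inc.'s best replies: X→High; Y→Low; Z→High.
Novax's best replies: Low→X; Med→X; High→Z.
Only (High, Z) has each player best-responding; Nash payoffs (0, 9).
Labs Inc. earns 0 sequentially versus 0 at the Nash outcome: unchanged.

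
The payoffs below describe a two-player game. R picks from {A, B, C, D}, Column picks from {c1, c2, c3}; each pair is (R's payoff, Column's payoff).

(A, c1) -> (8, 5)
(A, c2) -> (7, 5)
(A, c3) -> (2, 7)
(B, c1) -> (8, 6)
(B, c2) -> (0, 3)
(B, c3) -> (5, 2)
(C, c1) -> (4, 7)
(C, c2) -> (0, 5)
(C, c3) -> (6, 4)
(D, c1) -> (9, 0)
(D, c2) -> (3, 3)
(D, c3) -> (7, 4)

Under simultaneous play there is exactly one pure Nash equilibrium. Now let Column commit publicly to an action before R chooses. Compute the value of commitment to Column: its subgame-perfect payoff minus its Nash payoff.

Backward induction with Column moving first.
- c1: BR = D, leader payoff 0.
- c2: BR = A, leader payoff 5.
- c3: BR = D, leader payoff 4.
Column's induced payoffs are 0, 5, 4, so Column commits to c2. Subgame-perfect outcome: (A, c2) with payoffs (7, 5).
For the simultaneous game, intersect best replies.
R's best replies: c1→D; c2→A; c3→D.
Column's best replies: A→c3; B→c1; C→c1; D→c3.
The unique mutual best reply is (D, c3), giving (7, 4).
Column's commitment gain: 5 − 4 = 1.

1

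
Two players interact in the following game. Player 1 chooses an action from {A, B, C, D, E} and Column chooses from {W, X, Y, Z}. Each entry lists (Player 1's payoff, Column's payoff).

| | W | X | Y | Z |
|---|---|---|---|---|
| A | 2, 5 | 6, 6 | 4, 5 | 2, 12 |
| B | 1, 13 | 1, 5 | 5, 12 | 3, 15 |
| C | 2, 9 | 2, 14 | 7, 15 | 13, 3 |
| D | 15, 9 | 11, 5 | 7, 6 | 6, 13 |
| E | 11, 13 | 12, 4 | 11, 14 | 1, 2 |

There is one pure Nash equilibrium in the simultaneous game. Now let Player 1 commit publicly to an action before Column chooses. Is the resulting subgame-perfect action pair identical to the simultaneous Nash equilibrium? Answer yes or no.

Backward induction with Player 1 moving first.
- A → Column plays Z (best of 5, 6, 5, 12); Player 1 gets 2.
- B → Column plays Z (best of 13, 5, 12, 15); Player 1 gets 3.
- C → Column plays Y (best of 9, 14, 15, 3); Player 1 gets 7.
- D → Column plays Z (best of 9, 5, 6, 13); Player 1 gets 6.
- E → Column plays Y (best of 13, 4, 14, 2); Player 1 gets 11.
Maximizing over 2, 3, 7, 6, 11, Player 1 chooses E. Subgame-perfect outcome: (E, Y) with payoffs (11, 14).
Now find the simultaneous Nash equilibrium.
Player 1's best replies: W→D; X→E; Y→E; Z→C.
Column's best replies: A→Z; B→Z; C→Y; D→Z; E→Y.
The unique mutual best reply is (E, Y), giving (11, 14).
Sequential outcome (E, Y) coincides with the Nash profile (E, Y).

yes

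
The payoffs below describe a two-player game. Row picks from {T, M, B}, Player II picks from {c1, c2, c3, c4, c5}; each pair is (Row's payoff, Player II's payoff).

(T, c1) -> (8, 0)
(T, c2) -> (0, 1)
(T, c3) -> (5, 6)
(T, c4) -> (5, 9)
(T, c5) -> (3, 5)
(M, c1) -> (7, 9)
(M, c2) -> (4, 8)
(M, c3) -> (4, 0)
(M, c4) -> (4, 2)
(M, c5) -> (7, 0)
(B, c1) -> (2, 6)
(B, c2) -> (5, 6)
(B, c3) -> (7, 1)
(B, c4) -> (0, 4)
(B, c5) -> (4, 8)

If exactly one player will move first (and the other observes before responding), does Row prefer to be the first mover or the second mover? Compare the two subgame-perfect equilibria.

If Row leads: Player II's best replies are T→c4, M→c1, B→c5; Row's induced payoffs 5, 7, 4; outcome (M, c1), payoffs (7, 9).
If Player II leads: Row's best replies are c1→T, c2→B, c3→B, c4→T, c5→M; Player II's induced payoffs 0, 6, 1, 9, 0; outcome (T, c4), payoffs (5, 9).
Row gets 7 moving first and 5 moving second, so Row prefers to move first.

first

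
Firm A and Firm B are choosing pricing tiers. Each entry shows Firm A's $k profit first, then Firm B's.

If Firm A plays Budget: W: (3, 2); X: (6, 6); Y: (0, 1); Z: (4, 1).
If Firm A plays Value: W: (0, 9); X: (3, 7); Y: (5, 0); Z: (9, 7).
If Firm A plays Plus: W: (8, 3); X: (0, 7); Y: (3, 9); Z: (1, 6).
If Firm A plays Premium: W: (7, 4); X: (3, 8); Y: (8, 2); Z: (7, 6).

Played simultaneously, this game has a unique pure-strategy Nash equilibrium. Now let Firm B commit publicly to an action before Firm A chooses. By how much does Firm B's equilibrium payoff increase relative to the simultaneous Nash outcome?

Backward induction with Firm B moving first.
- W: Firm A compares 3, 0, 8, 7 and picks Plus; Firm B would get 3.
- X: Firm A compares 6, 3, 0, 3 and picks Budget; Firm B would get 6.
- Y: Firm A compares 0, 5, 3, 8 and picks Premium; Firm B would get 2.
- Z: Firm A compares 4, 9, 1, 7 and picks Value; Firm B would get 7.
Firm B's induced payoffs are 3, 6, 2, 7, so Firm B commits to Z. Subgame-perfect outcome: (Value, Z) with payoffs (9, 7).
Now find the simultaneous Nash equilibrium.
Firm A's best replies: W→Plus; X→Budget; Y→Premium; Z→Value.
Firm B's best replies: Budget→X; Value→W; Plus→Y; Premium→X.
Only (Budget, X) has each player best-responding; Nash payoffs (6, 6).
Firm B's commitment gain: 7 − 6 = 1.

1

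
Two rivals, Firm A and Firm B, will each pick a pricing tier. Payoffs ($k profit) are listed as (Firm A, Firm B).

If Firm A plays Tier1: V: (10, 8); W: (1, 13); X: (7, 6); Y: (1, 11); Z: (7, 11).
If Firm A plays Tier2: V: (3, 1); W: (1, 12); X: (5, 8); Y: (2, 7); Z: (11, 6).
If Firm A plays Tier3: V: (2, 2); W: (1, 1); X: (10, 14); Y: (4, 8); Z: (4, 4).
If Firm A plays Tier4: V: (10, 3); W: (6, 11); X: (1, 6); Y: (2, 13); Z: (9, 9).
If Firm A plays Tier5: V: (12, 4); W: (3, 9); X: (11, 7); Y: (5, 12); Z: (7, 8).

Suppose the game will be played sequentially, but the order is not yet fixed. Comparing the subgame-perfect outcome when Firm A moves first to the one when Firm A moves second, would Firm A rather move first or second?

first

If Firm A leads: Firm B's best replies are Tier1→W, Tier2→W, Tier3→X, Tier4→Y, Tier5→Y; Firm A's induced payoffs 1, 1, 10, 2, 5; outcome (Tier3, X), payoffs (10, 14).
If Firm B leads: Firm A's best replies are V→Tier5, W→Tier4, X→Tier5, Y→Tier5, Z→Tier2; Firm B's induced payoffs 4, 11, 7, 12, 6; outcome (Tier5, Y), payoffs (5, 12).
Firm A gets 10 moving first and 5 moving second, so Firm A prefers to move first.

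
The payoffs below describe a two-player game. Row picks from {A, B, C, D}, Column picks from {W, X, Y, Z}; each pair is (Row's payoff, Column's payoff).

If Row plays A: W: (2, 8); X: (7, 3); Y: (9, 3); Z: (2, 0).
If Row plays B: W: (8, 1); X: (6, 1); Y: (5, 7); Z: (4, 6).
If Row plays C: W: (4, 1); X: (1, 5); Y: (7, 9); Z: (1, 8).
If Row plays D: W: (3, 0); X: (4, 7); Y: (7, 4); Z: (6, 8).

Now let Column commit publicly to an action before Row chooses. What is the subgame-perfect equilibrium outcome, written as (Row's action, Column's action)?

(D, Z)

Work backward from Row's decision.
- W → Row plays B (best of 2, 8, 4, 3); Column gets 1.
- X → Row plays A (best of 7, 6, 1, 4); Column gets 3.
- Y → Row plays A (best of 9, 5, 7, 7); Column gets 3.
- Z → Row plays D (best of 2, 4, 1, 6); Column gets 8.
Column's induced payoffs are 1, 3, 3, 8, so Column commits to Z. Subgame-perfect outcome: (D, Z) with payoffs (6, 8).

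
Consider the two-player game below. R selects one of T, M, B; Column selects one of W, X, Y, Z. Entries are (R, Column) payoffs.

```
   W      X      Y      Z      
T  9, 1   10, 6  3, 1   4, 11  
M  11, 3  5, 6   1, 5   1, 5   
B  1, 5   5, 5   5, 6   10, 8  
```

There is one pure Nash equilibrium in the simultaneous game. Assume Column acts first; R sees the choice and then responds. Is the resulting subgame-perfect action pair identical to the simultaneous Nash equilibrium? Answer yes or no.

yes

Solve by backward induction (Column leads).
- W → R plays M (best of 9, 11, 1); Column gets 3.
- X → R plays T (best of 10, 5, 5); Column gets 6.
- Y → R plays B (best of 3, 1, 5); Column gets 6.
- Z → R plays B (best of 4, 1, 10); Column gets 8.
Maximizing over 3, 6, 6, 8, Column chooses Z. Subgame-perfect outcome: (B, Z) with payoffs (10, 8).
Now find the simultaneous Nash equilibrium.
R's best replies: W→M; X→T; Y→B; Z→B.
Column's best replies: T→Z; M→X; B→Z.
Only (B, Z) has each player best-responding; Nash payoffs (10, 8).
Sequential outcome (B, Z) coincides with the Nash profile (B, Z).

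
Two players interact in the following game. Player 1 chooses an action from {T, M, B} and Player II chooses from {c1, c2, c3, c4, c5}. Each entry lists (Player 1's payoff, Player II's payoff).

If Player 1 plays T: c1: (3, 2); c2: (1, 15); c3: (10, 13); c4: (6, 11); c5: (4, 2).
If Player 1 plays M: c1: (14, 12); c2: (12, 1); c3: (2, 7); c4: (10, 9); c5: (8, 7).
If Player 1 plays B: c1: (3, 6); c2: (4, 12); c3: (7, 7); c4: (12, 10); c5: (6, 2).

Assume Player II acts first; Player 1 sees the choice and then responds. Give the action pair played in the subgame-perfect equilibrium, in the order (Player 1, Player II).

(T, c3)

Solve by backward induction (Player II leads).
- c1: Player 1 compares 3, 14, 3 and picks M; Player II would get 12.
- c2: Player 1 compares 1, 12, 4 and picks M; Player II would get 1.
- c3: Player 1 compares 10, 2, 7 and picks T; Player II would get 13.
- c4: Player 1 compares 6, 10, 12 and picks B; Player II would get 10.
- c5: Player 1 compares 4, 8, 6 and picks M; Player II would get 7.
Among 12, 1, 13, 10, 7, the best is 13 at c3. Subgame-perfect outcome: (T, c3) with payoffs (10, 13).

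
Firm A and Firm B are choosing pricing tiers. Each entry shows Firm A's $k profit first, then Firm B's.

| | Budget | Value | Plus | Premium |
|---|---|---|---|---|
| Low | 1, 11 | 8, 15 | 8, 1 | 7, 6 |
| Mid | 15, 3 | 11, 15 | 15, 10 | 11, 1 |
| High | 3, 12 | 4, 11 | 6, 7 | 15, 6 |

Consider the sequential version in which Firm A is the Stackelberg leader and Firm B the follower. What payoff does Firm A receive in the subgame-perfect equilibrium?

Solve by backward induction (Firm A leads).
- Low: Firm B compares 11, 15, 1, 6 and picks Value; Firm A would get 8.
- Mid: Firm B compares 3, 15, 10, 1 and picks Value; Firm A would get 11.
- High: Firm B compares 12, 11, 7, 6 and picks Budget; Firm A would get 3.
Among 8, 11, 3, the best is 11 at Mid. Subgame-perfect outcome: (Mid, Value) with payoffs (11, 15).

11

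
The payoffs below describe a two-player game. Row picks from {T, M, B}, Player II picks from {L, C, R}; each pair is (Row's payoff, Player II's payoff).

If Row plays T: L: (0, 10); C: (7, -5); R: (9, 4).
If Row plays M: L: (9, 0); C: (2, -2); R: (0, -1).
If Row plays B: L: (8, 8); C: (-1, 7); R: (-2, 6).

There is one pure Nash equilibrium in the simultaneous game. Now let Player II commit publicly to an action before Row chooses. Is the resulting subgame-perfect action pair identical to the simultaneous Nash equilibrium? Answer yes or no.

no

Row best-responds to each possible Player II move:
- L: BR = M, leader payoff 0.
- C: BR = T, leader payoff -5.
- R: BR = T, leader payoff 4.
Player II's induced payoffs are 0, -5, 4, so Player II commits to R. Subgame-perfect outcome: (T, R) with payoffs (9, 4).
Now find the simultaneous Nash equilibrium.
Row's best replies: L→M; C→T; R→T.
Player II's best replies: T→L; M→L; B→L.
The unique mutual best reply is (M, L), giving (9, 0).
Sequential outcome (T, R) differs from the Nash profile (M, L).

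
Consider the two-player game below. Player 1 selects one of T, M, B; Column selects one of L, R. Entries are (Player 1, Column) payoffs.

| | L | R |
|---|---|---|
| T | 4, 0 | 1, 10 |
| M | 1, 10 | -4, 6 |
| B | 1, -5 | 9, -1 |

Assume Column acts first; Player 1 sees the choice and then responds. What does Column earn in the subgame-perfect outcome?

Solve by backward induction (Column leads).
- L: Player 1 compares 4, 1, 1 and picks T; Column would get 0.
- R: Player 1 compares 1, -4, 9 and picks B; Column would get -1.
Among 0, -1, the best is 0 at L. Subgame-perfect outcome: (T, L) with payoffs (4, 0).

0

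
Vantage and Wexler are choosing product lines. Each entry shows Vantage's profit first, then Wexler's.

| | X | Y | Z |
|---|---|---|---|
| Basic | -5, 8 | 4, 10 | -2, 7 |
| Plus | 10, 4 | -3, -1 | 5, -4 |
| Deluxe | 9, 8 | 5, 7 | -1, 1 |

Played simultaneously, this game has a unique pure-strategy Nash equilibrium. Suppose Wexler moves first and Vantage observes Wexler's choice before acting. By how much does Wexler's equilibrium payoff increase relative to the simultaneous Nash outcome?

Solve by backward induction (Wexler leads).
- X: Vantage compares -5, 10, 9 and picks Plus; Wexler would get 4.
- Y: Vantage compares 4, -3, 5 and picks Deluxe; Wexler would get 7.
- Z: Vantage compares -2, 5, -1 and picks Plus; Wexler would get -4.
Maximizing over 4, 7, -4, Wexler chooses Y. Subgame-perfect outcome: (Deluxe, Y) with payoffs (5, 7).
For the simultaneous game, intersect best replies.
Vantage's best replies: X→Plus; Y→Deluxe; Z→Plus.
Wexler's best replies: Basic→Y; Plus→X; Deluxe→X.
The unique mutual best reply is (Plus, X), giving (10, 4).
Wexler's commitment gain: 7 − 4 = 3.

3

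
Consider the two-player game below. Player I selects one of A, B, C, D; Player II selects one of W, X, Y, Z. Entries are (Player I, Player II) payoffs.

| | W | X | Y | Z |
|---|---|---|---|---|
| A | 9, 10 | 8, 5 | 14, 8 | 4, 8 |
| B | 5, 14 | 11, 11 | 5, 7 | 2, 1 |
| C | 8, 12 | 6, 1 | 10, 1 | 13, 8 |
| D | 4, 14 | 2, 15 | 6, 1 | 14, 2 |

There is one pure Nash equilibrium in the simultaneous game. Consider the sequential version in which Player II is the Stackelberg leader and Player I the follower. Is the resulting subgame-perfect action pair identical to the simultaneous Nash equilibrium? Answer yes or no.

Player I best-responds to each possible Player II move:
- W: Player I compares 9, 5, 8, 4 and picks A; Player II would get 10.
- X: Player I compares 8, 11, 6, 2 and picks B; Player II would get 11.
- Y: Player I compares 14, 5, 10, 6 and picks A; Player II would get 8.
- Z: Player I compares 4, 2, 13, 14 and picks D; Player II would get 2.
Among 10, 11, 8, 2, the best is 11 at X. Subgame-perfect outcome: (B, X) with payoffs (11, 11).
Under simultaneous play:
Player I's best replies: W→A; X→B; Y→A; Z→D.
Player II's best replies: A→W; B→W; C→W; D→X.
The unique mutual best reply is (A, W), giving (9, 10).
Sequential outcome (B, X) differs from the Nash profile (A, W).

no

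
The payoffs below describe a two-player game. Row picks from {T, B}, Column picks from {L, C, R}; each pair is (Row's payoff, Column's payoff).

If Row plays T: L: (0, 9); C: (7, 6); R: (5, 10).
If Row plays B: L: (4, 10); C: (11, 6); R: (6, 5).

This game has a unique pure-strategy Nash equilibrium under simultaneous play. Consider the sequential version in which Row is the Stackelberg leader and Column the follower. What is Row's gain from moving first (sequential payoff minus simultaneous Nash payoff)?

Backward induction with Row moving first.
- T → Column plays R (best of 9, 6, 10); Row gets 5.
- B → Column plays L (best of 10, 6, 5); Row gets 4.
Row's induced payoffs are 5, 4, so Row commits to T. Subgame-perfect outcome: (T, R) with payoffs (5, 10).
Under simultaneous play:
Row's best replies: L→B; C→B; R→B.
Column's best replies: T→R; B→L.
The unique mutual best reply is (B, L), giving (4, 10).
Row's commitment gain: 5 − 4 = 1.

1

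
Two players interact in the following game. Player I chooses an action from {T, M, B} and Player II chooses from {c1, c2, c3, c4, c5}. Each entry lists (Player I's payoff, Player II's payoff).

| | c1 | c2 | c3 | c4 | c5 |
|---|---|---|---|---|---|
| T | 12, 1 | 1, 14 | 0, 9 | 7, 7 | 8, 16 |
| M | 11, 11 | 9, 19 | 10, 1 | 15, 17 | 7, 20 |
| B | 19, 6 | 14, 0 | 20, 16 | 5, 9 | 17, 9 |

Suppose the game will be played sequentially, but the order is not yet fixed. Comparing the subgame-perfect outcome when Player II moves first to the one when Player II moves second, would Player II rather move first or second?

If Player I leads: Player II's best replies are T→c5, M→c5, B→c3; Player I's induced payoffs 8, 7, 20; outcome (B, c3), payoffs (20, 16).
If Player II leads: Player I's best replies are c1→B, c2→B, c3→B, c4→M, c5→B; Player II's induced payoffs 6, 0, 16, 17, 9; outcome (M, c4), payoffs (15, 17).
Player II gets 17 moving first and 16 moving second, so Player II prefers to move first.

first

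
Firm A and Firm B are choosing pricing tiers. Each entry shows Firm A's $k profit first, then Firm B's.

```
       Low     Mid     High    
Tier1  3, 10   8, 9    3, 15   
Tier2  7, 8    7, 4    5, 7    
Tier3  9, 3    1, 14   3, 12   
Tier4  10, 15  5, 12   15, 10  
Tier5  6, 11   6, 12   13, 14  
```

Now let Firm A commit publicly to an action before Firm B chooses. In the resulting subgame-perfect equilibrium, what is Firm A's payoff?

Work backward from Firm B's decision.
- Tier1: Firm B compares 10, 9, 15 and picks High; Firm A would get 3.
- Tier2: Firm B compares 8, 4, 7 and picks Low; Firm A would get 7.
- Tier3: Firm B compares 3, 14, 12 and picks Mid; Firm A would get 1.
- Tier4: Firm B compares 15, 12, 10 and picks Low; Firm A would get 10.
- Tier5: Firm B compares 11, 12, 14 and picks High; Firm A would get 13.
Among 3, 7, 1, 10, 13, the best is 13 at Tier5. Subgame-perfect outcome: (Tier5, High) with payoffs (13, 14).

13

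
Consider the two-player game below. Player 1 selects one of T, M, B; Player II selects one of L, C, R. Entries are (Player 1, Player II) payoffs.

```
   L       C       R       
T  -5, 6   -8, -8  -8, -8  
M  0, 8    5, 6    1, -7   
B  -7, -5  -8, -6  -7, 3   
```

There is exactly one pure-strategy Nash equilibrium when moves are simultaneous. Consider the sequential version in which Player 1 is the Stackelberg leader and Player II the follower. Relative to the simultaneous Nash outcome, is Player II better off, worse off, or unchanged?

Player II best-responds to each possible Player 1 move:
- T: BR = L, leader payoff -5.
- M: BR = L, leader payoff 0.
- B: BR = R, leader payoff -7.
Among -5, 0, -7, the best is 0 at M. Subgame-perfect outcome: (M, L) with payoffs (0, 8).
For the simultaneous game, intersect best replies.
Player 1's best replies: L→M; C→M; R→M.
Player II's best replies: T→L; M→L; B→R.
Only (M, L) has each player best-responding; Nash payoffs (0, 8).
Player II earns 8 sequentially versus 8 at the Nash outcome: unchanged.

unchanged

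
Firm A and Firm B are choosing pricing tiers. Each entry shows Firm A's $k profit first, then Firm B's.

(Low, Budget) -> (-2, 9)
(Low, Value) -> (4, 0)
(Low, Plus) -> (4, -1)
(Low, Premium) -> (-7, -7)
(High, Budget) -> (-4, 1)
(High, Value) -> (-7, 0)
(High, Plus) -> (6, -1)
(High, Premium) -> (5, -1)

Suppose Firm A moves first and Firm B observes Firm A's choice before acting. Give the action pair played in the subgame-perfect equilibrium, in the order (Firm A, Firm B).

(Low, Budget)

Firm B best-responds to each possible Firm A move:
- Low: BR = Budget, leader payoff -2.
- High: BR = Budget, leader payoff -4.
Firm A's induced payoffs are -2, -4, so Firm A commits to Low. Subgame-perfect outcome: (Low, Budget) with payoffs (-2, 9).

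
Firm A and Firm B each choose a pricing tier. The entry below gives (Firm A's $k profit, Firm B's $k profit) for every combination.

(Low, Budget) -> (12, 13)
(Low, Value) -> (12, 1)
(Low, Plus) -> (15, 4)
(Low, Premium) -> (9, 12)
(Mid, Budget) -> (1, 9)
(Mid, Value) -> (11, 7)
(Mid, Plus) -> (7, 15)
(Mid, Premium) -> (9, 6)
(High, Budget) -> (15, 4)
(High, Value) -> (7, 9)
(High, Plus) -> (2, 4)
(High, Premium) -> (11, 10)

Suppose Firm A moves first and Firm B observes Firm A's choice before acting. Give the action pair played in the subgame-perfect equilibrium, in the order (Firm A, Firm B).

Firm B best-responds to each possible Firm A move:
- Low: BR = Budget, leader payoff 12.
- Mid: BR = Plus, leader payoff 7.
- High: BR = Premium, leader payoff 11.
Firm A's induced payoffs are 12, 7, 11, so Firm A commits to Low. Subgame-perfect outcome: (Low, Budget) with payoffs (12, 13).

(Low, Budget)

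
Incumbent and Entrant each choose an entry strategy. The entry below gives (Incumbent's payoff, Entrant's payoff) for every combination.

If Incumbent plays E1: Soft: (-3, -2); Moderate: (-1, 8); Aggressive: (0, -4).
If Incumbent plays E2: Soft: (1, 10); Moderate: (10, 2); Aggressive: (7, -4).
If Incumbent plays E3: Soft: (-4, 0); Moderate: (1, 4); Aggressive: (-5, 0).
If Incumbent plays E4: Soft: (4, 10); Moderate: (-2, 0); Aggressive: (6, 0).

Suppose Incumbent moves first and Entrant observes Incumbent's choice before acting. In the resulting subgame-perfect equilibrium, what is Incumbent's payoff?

Work backward from Entrant's decision.
- E1: BR = Moderate, leader payoff -1.
- E2: BR = Soft, leader payoff 1.
- E3: BR = Moderate, leader payoff 1.
- E4: BR = Soft, leader payoff 4.
Maximizing over -1, 1, 1, 4, Incumbent chooses E4. Subgame-perfect outcome: (E4, Soft) with payoffs (4, 10).

4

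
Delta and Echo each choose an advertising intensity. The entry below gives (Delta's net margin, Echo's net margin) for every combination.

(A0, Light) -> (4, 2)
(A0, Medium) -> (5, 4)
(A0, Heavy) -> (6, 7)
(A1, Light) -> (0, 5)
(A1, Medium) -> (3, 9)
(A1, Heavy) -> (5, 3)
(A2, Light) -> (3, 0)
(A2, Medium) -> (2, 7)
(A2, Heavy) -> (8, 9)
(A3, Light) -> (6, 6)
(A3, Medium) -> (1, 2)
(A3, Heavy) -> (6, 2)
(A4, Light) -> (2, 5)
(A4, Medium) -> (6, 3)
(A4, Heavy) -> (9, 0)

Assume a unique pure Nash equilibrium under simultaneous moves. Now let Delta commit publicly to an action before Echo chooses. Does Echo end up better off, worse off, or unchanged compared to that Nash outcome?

Work backward from Echo's decision.
- A0: Echo compares 2, 4, 7 and picks Heavy; Delta would get 6.
- A1: Echo compares 5, 9, 3 and picks Medium; Delta would get 3.
- A2: Echo compares 0, 7, 9 and picks Heavy; Delta would get 8.
- A3: Echo compares 6, 2, 2 and picks Light; Delta would get 6.
- A4: Echo compares 5, 3, 0 and picks Light; Delta would get 2.
Maximizing over 6, 3, 8, 6, 2, Delta chooses A2. Subgame-perfect outcome: (A2, Heavy) with payoffs (8, 9).
Under simultaneous play:
Delta's best replies: Light→A3; Medium→A4; Heavy→A4.
Echo's best replies: A0→Heavy; A1→Medium; A2→Heavy; A3→Light; A4→Light.
Only (A3, Light) has each player best-responding; Nash payoffs (6, 6).
Echo earns 9 sequentially versus 6 at the Nash outcome: better off.

better off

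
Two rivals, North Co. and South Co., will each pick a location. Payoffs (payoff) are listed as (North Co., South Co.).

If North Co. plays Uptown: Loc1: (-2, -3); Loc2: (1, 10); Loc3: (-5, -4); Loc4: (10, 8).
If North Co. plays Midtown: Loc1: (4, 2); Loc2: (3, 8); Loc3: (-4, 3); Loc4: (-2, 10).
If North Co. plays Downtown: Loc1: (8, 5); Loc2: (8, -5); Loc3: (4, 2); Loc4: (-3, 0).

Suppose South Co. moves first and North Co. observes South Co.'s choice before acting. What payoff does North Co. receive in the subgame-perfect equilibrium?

10

Backward induction with South Co. moving first.
- Loc1 → North Co. plays Downtown (best of -2, 4, 8); South Co. gets 5.
- Loc2 → North Co. plays Downtown (best of 1, 3, 8); South Co. gets -5.
- Loc3 → North Co. plays Downtown (best of -5, -4, 4); South Co. gets 2.
- Loc4 → North Co. plays Uptown (best of 10, -2, -3); South Co. gets 8.
South Co.'s induced payoffs are 5, -5, 2, 8, so South Co. commits to Loc4. Subgame-perfect outcome: (Uptown, Loc4) with payoffs (10, 8).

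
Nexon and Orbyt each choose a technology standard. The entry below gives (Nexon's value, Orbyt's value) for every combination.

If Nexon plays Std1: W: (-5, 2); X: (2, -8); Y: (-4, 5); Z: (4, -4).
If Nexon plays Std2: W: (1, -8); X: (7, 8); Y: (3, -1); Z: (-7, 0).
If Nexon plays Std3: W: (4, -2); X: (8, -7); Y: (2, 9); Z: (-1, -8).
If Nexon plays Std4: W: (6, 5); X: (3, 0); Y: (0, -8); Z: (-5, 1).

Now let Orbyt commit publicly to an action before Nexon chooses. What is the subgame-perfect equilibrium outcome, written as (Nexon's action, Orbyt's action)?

Nexon best-responds to each possible Orbyt move:
- W: Nexon compares -5, 1, 4, 6 and picks Std4; Orbyt would get 5.
- X: Nexon compares 2, 7, 8, 3 and picks Std3; Orbyt would get -7.
- Y: Nexon compares -4, 3, 2, 0 and picks Std2; Orbyt would get -1.
- Z: Nexon compares 4, -7, -1, -5 and picks Std1; Orbyt would get -4.
Orbyt's induced payoffs are 5, -7, -1, -4, so Orbyt commits to W. Subgame-perfect outcome: (Std4, W) with payoffs (6, 5).

(Std4, W)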